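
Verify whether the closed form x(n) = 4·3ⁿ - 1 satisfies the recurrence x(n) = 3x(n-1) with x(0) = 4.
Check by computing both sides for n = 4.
From the recurrence with x(0) = 4:
  x(0) = 4, x(1) = 12, x(2) = 36, x(3) = 108, x(4) = 324
  so the recurrence gives x(4) = 324.
From the proposed closed form x(n) = 4·3ⁿ - 1:
  x(4) = 323.
The recurrence gives 324 but the closed form gives 323, so the closed form does not satisfy the recurrence.

No, the closed form is incorrect.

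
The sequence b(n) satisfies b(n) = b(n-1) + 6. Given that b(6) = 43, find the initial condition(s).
b(6) = b(0) + 6·6, so b(0) = 43 - 36 = 7.

b(0) = 7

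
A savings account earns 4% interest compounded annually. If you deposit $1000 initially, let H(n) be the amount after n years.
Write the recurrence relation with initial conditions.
Each year the balance grows by 4%, i.e. is multiplied by 1 + 4/100 = 1.04, so H(n) = 1.04 × H(n-1). The initial deposit gives H(0) = 1000.
Unrolling gives the closed form H(n) = 1000 × (1.04)ⁿ.

H(n) = 1.04 × H(n-1), H(0) = 1000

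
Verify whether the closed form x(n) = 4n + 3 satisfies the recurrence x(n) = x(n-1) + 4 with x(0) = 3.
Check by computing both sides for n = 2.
From the recurrence with x(0) = 3:
  x(0) = 3, x(1) = 7, x(2) = 11
  so the recurrence gives x(2) = 11.
From the proposed closed form x(n) = 4n + 3:
  x(2) = 11.
Both sides give 11 at n = 2, and the initial condition(s) match, so the closed form is consistent.

Yes, the closed form is correct.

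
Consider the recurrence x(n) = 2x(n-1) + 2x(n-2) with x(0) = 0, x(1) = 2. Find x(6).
Computing the sequence terms:
0, 2, 4, 12, 32, 88, 240

240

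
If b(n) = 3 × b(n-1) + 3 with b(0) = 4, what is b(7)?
Computing step by step:
b(0) = 4
b(1) = 3 × 4 + 3 = 15
b(2) = 3 × 15 + 3 = 48
b(3) = 3 × 48 + 3 = 147
b(4) = 3 × 147 + 3 = 444
b(5) = 3 × 444 + 3 = 1335
b(6) = 3 × 1335 + 3 = 4008
b(7) = 3 × 4008 + 3 = 12027

12027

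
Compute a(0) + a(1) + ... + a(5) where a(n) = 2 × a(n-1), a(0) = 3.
Computing the sequence terms: 3, 6, 12, 24, 48, 96
Adding these values together:

189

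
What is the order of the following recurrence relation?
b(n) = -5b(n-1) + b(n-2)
The order is the largest lag k for which b(n-k) appears. Here the deepest term is b(n-2), so the order is 2.

Order 2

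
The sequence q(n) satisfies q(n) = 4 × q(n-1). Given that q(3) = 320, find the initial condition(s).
In general q(n) = 4ⁿ · q(0). At n = 3: q(0) = q(3) / 4^3 = 320 / 64 = 5.

q(0) = 5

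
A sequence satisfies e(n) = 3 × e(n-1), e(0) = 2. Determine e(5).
Computing step by step:
e(0) = 2
e(1) = 3 × 2 = 6
e(2) = 3 × 6 = 18
e(3) = 3 × 18 = 54
e(4) = 3 × 54 = 162
e(5) = 3 × 162 = 486

486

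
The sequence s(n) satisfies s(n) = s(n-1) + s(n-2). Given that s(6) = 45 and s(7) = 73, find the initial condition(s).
Work backwards using s(k) = s(k+2) - s(k+1):
s(5) = s(7) - s(6) = 73 - 45 = 28
s(4) = s(6) - s(5) = 45 - 28 = 17
s(3) = s(5) - s(4) = 28 - 17 = 11
s(2) = s(4) - s(3) = 17 - 11 = 6
s(1) = s(3) - s(2) = 11 - 6 = 5
s(0) = s(2) - s(1) = 6 - 5 = 1

s(0) = 1, s(1) = 5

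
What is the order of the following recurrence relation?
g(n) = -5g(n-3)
The order is the largest lag k for which g(n-k) appears. Here the deepest term is g(n-3), so the order is 3.

Order 3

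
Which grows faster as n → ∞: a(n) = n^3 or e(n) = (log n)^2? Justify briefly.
Comparing growth rates:
Growth-rate hierarchy: log n ≺ any polynomial ≺ any exponential cⁿ (c>1) ≺ n! ≺ nⁿ.
polynomial degree 3 dominates polylogarithmic (log n)^2 asymptotically.

a(n) grows faster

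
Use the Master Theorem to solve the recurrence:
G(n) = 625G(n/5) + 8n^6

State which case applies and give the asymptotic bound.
Master Theorem template: G(n) = a·G(n/b) + f(n).
Here: a=625, b=5, f(n)=8n^6
Compute log_b(a) = log_5(625) = 4.
f(n) = 8n^6 = Ω(n^(4+ε)) with ε = 2, and the regularity condition holds (a·f(n/b) = (a/b^6)·f(n) with a/b^6 = 5^-2 < 1). Case 3: G(n) = Θ(f(n)) = Θ(n^6).

Case 3: G(n) = Θ(n^6)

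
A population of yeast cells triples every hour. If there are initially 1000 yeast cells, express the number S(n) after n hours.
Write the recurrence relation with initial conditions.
Each hour multiplies the count by 3, so the count after n hours depends only on the count after n-1 hours: S(n) = 3 × S(n-1). The starting count gives S(0) = 1000.
Unrolling n times gives the closed form S(n) = 1000 × 3ⁿ.

S(n) = 3 × S(n-1), S(0) = 1000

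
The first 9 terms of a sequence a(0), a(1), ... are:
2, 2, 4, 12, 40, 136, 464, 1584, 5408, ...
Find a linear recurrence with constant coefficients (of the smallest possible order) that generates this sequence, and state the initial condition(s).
Look for the lowest-order linear relation among consecutive terms.
Observation: a(n) - 4·a(n-1) - (-2)·a(n-2) = 0 holds for the shown terms, and no order-1 relation a(n) = α·a(n-1) + β fits.
Check at n=3: 4·4 + (-2)·2 = 12. ✓

a(n) = 4a(n-1) - 2a(n-2), a(0) = 2, a(1) = 2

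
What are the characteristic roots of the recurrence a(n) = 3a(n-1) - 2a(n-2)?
Substitute a(n) = rⁿ and divide through by rⁿ⁻²: r² - 3r + 2 = 0
Factor: (r - 1)(r - 2) = 0, so r = 1, 2.
General solution: a(n) = A·1ⁿ + B·2ⁿ

Characteristic: r² - 3r + 2 = 0, Roots: r = 1, 2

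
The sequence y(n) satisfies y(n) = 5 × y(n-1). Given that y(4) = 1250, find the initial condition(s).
In general y(n) = 5ⁿ · y(0). At n = 4: y(0) = y(4) / 5^4 = 1250 / 625 = 2.

y(0) = 2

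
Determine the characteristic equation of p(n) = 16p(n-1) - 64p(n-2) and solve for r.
Substitute p(n) = rⁿ and divide through by rⁿ⁻²: r² - 16r + 64 = 0
Factor: (r - 8)² = 0, so r = 8 (double root).
General solution: p(n) = (A + Bn)·8ⁿ

Characteristic: r² - 16r + 64 = 0, Roots: r = 8 (double root)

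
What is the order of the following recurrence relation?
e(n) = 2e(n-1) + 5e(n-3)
The order is the largest lag k for which e(n-k) appears. Here the deepest term is e(n-3), so the order is 3.

Order 3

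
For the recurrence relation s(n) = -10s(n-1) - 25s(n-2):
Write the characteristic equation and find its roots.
Substitute s(n) = rⁿ and divide through by rⁿ⁻²: r² + 10r + 25 = 0
Factor: (r + 5)² = 0, so r = -5 (double root).
General solution: s(n) = (A + Bn)·(-5)ⁿ

Characteristic: r² + 10r + 25 = 0, Roots: r = -5 (double root)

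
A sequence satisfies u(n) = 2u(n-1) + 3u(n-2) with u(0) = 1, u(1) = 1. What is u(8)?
Computing the sequence terms:
1, 1, 5, 13, 41, 121, 365, 1093, 3281

3281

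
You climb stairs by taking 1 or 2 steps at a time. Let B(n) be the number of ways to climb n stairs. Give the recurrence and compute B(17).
Condition on the size of the last step (1 to 2): before it there were n-1, …, n-2 stairs climbed, and these cases are disjoint, so B(n) = B(n-1) + B(n-2) (Fibonacci-type sequence).
Initial conditions by direct count (compositions of i into parts ≤ 2): B(1) = 1; B(2) = 2.
Iterating the recurrence: B(3) = 3, B(4) = 5, B(5) = 8, B(6) = 13, B(7) = 21, B(8) = 34, B(9) = 55, B(10) = 89, B(11) = 144, B(12) = 233, B(13) = 377, B(14) = 610, B(15) = 987, B(16) = 1597, B(17) = 2584.

B(n) = B(n-1) + B(n-2), B(1) = 1, B(2) = 2; B(17) = 2584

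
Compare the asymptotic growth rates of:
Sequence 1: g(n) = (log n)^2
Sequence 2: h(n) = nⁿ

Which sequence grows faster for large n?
Comparing growth rates:
Growth-rate hierarchy: log n ≺ any polynomial ≺ any exponential cⁿ (c>1) ≺ n! ≺ nⁿ.
super-exponential nⁿ dominates polylogarithmic (log n)^2 asymptotically.

h(n) grows faster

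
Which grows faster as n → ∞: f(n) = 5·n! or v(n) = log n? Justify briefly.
Comparing growth rates:
Growth-rate hierarchy: log n ≺ any polynomial ≺ any exponential cⁿ (c>1) ≺ n! ≺ nⁿ.
factorial dominates logarithmic asymptotically.

f(n) grows faster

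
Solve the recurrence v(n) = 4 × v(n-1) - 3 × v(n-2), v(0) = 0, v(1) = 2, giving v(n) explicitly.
Recurrence: v(n) = 4 × v(n-1) - 3 × v(n-2), initial: v(0) = 0, v(1) = 2.
Characteristic equation: r² - 4r + 3 = 0, which factors as (r - 3)(r - 1) = 0, so r = 3, 1. General solution v(n) = A·3ⁿ + B·1ⁿ. From v(0) = 0: A + B = 0. From v(1) = 2: 3A + 1B = 2. Solving gives A = 1, B = -1.

v(n) = 3ⁿ - 1ⁿ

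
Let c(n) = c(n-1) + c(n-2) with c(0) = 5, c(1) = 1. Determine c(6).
Computing the sequence terms:
5, 1, 6, 7, 13, 20, 33

33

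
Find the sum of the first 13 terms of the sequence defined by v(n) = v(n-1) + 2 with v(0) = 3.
Computing the sequence terms: 3, 5, 7, 9, 11, 13, 15, 17, 19, 21, 23, 25, 27
Adding these values together:

195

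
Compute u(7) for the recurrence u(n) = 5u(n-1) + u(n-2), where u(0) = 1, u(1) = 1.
Computing the sequence terms:
1, 1, 6, 31, 161, 836, 4341, 22541

22541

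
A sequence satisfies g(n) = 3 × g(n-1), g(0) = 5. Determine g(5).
Computing step by step:
g(0) = 5
g(1) = 3 × 5 = 15
g(2) = 3 × 15 = 45
g(3) = 3 × 45 = 135
g(4) = 3 × 135 = 405
g(5) = 3 × 405 = 1215

1215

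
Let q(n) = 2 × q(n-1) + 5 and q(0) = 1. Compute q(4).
Computing step by step:
q(0) = 1
q(1) = 2 × 1 + 5 = 7
q(2) = 2 × 7 + 5 = 19
q(3) = 2 × 19 + 5 = 43
q(4) = 2 × 43 + 5 = 91

91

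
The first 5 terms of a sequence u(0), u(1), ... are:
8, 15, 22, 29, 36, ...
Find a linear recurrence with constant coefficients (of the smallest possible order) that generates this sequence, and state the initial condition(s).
Look for the lowest-order linear relation among consecutive terms.
Observation: consecutive differences are constant (= 7).
Check at n=2: 1·15 + 7 = 22. ✓

u(n) = u(n-1) + 7, u(0) = 8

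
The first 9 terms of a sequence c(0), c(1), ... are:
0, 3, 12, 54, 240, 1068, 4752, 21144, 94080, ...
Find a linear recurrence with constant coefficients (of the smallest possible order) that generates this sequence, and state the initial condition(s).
Look for the lowest-order linear relation among consecutive terms.
Observation: c(n) - 4·c(n-1) - (2)·c(n-2) = 0 holds for the shown terms, and no order-1 relation c(n) = α·c(n-1) + β fits.
Check at n=3: 4·12 + (2)·3 = 54. ✓

c(n) = 4c(n-1) + 2c(n-2), c(0) = 0, c(1) = 3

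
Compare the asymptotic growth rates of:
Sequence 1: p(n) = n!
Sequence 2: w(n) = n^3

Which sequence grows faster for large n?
Comparing growth rates:
Growth-rate hierarchy: log n ≺ any polynomial ≺ any exponential cⁿ (c>1) ≺ n! ≺ nⁿ.
factorial dominates polynomial degree 3 asymptotically.

p(n) grows faster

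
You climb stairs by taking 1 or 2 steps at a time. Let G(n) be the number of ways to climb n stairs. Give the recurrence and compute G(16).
Condition on the size of the last step (1 to 2): before it there were n-1, …, n-2 stairs climbed, and these cases are disjoint, so G(n) = G(n-1) + G(n-2) (Fibonacci-type sequence).
Initial conditions by direct count (compositions of i into parts ≤ 2): G(1) = 1; G(2) = 2.
Iterating the recurrence: G(3) = 3, G(4) = 5, G(5) = 8, G(6) = 13, G(7) = 21, G(8) = 34, G(9) = 55, G(10) = 89, G(11) = 144, G(12) = 233, G(13) = 377, G(14) = 610, G(15) = 987, G(16) = 1597.

G(n) = G(n-1) + G(n-2), G(1) = 1, G(2) = 2; G(16) = 1597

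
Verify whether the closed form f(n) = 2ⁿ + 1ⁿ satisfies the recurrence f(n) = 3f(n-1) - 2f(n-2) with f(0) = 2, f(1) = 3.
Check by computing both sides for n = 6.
From the recurrence with f(0) = 2, f(1) = 3:
  f(0) = 2, f(1) = 3, f(2) = 5, f(3) = 9, f(4) = 17, f(5) = 33, f(6) = 65
  so the recurrence gives f(6) = 65.
From the proposed closed form f(n) = 2ⁿ + 1ⁿ:
  f(6) = 65.
Both sides give 65 at n = 6, and the initial condition(s) match, so the closed form is consistent.

Yes, the closed form is correct.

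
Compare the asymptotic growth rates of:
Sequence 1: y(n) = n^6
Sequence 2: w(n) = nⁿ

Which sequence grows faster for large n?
Comparing growth rates:
Growth-rate hierarchy: log n ≺ any polynomial ≺ any exponential cⁿ (c>1) ≺ n! ≺ nⁿ.
super-exponential nⁿ dominates polynomial degree 6 asymptotically.

w(n) grows faster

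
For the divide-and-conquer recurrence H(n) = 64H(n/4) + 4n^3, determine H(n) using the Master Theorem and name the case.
Master Theorem template: H(n) = a·H(n/b) + f(n).
Here: a=64, b=4, f(n)=4n^3
Compute log_b(a) = log_4(64) = 3.
f(n) = 4n^3 = Θ(n^3). Case 2: H(n) = Θ(n^3 log n).

Case 2: H(n) = Θ(n^3 log n)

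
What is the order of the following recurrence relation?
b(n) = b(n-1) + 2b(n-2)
The order is the largest lag k for which b(n-k) appears. Here the deepest term is b(n-2), so the order is 2.

Order 2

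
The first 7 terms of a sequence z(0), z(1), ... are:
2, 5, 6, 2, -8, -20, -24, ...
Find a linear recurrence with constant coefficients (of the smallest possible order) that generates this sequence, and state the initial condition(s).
Look for the lowest-order linear relation among consecutive terms.
Observation: z(n) - 2·z(n-1) - (-2)·z(n-2) = 0 holds for the shown terms, and no order-1 relation z(n) = α·z(n-1) + β fits.
Check at n=3: 2·6 + (-2)·5 = 2. ✓

z(n) = 2z(n-1) - 2z(n-2), z(0) = 2, z(1) = 5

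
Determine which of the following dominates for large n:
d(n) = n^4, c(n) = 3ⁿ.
Comparing growth rates:
Growth-rate hierarchy: log n ≺ any polynomial ≺ any exponential cⁿ (c>1) ≺ n! ≺ nⁿ.
exponential base 3 dominates polynomial degree 4 asymptotically.

c(n) grows faster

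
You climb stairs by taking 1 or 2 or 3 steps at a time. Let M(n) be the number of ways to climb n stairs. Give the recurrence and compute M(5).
Condition on the size of the last step (1 to 3): before it there were n-1, …, n-3 stairs climbed, and these cases are disjoint, so M(n) = M(n-1) + M(n-2) + M(n-3) (order-3 linear recurrence).
Initial conditions by direct count (compositions of i into parts ≤ 3): M(1) = 1; M(2) = 2; M(3) = 4.
Iterating the recurrence: M(4) = 7, M(5) = 13.

M(n) = M(n-1) + M(n-2) + M(n-3), M(1) = 1, M(2) = 2, M(3) = 4; M(5) = 13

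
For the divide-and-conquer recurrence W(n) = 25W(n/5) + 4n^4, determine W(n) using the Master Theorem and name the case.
Master Theorem template: W(n) = a·W(n/b) + f(n).
Here: a=25, b=5, f(n)=4n^4
Compute log_b(a) = log_5(25) = 2.
f(n) = 4n^4 = Ω(n^(2+ε)) with ε = 2, and the regularity condition holds (a·f(n/b) = (a/b^4)·f(n) with a/b^4 = 5^-2 < 1). Case 3: W(n) = Θ(f(n)) = Θ(n^4).

Case 3: W(n) = Θ(n^4)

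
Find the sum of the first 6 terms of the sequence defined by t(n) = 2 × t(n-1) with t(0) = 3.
Computing the sequence terms: 3, 6, 12, 24, 48, 96
Adding these values together:

189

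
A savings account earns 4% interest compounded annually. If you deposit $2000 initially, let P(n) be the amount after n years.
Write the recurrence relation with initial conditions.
Each year the balance grows by 4%, i.e. is multiplied by 1 + 4/100 = 1.04, so P(n) = 1.04 × P(n-1). The initial deposit gives P(0) = 2000.
Unrolling gives the closed form P(n) = 2000 × (1.04)ⁿ.

P(n) = 1.04 × P(n-1), P(0) = 2000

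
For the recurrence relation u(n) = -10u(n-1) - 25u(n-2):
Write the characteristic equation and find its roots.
Substitute u(n) = rⁿ and divide through by rⁿ⁻²: r² + 10r + 25 = 0
Factor: (r + 5)² = 0, so r = -5 (double root).
General solution: u(n) = (A + Bn)·(-5)ⁿ

Characteristic: r² + 10r + 25 = 0, Roots: r = -5 (double root)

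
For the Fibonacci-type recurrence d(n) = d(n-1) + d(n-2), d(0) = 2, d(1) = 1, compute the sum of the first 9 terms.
Computing the sequence terms: 2, 1, 3, 4, 7, 11, 18, 29, 47
Adding these values together:

122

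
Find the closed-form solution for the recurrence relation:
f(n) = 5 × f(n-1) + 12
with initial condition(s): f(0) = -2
Recurrence: f(n) = 5 × f(n-1) + 12, initial: f(0) = -2.
Try f(n) = A·5ⁿ + C. Substituting: A·5ⁿ + C = 5(A·5ⁿ⁻¹ + C) + 12 = A·5ⁿ + 5C + 12, so C = 5C + 12, giving C = -3. Then f(0) = A - 3 = -2 gives A = 1.

f(n) = 5ⁿ - 3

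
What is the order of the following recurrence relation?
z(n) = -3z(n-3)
The order is the largest lag k for which z(n-k) appears. Here the deepest term is z(n-3), so the order is 3.

Order 3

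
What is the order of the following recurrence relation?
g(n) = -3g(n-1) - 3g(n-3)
The order is the largest lag k for which g(n-k) appears. Here the deepest term is g(n-3), so the order is 3.

Order 3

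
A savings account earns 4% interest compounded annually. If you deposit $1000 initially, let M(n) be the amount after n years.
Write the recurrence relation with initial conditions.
Each year the balance grows by 4%, i.e. is multiplied by 1 + 4/100 = 1.04, so M(n) = 1.04 × M(n-1). The initial deposit gives M(0) = 1000.
Unrolling gives the closed form M(n) = 1000 × (1.04)ⁿ.

M(n) = 1.04 × M(n-1), M(0) = 1000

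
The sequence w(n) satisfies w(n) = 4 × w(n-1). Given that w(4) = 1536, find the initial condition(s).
In general w(n) = 4ⁿ · w(0). At n = 4: w(0) = w(4) / 4^4 = 1536 / 256 = 6.

w(0) = 6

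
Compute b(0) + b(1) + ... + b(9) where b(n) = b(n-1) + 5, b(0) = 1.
Computing the sequence terms: 1, 6, 11, 16, 21, 26, 31, 36, 41, 46
Adding these values together:

235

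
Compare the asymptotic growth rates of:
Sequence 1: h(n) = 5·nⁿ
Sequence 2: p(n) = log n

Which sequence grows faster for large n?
Comparing growth rates:
Growth-rate hierarchy: log n ≺ any polynomial ≺ any exponential cⁿ (c>1) ≺ n! ≺ nⁿ.
super-exponential nⁿ dominates logarithmic asymptotically.

h(n) grows faster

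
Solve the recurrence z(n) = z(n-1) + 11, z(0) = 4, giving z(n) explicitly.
Recurrence: z(n) = z(n-1) + 11, initial: z(0) = 4.
Each step adds 11, so z(n) = z(0) + 11n = 11n + 4.

z(n) = 11n + 4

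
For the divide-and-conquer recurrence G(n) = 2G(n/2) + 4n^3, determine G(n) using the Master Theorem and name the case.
Master Theorem template: G(n) = a·G(n/b) + f(n).
Here: a=2, b=2, f(n)=4n^3
Compute log_b(a) = log_2(2) = 1.
f(n) = 4n^3 = Ω(n^(1+ε)) with ε = 2, and the regularity condition holds (a·f(n/b) = (a/b^3)·f(n) with a/b^3 = 2^-2 < 1). Case 3: G(n) = Θ(f(n)) = Θ(n^3).

Case 3: G(n) = Θ(n^3)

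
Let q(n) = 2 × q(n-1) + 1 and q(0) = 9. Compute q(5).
Computing step by step:
q(0) = 9
q(1) = 2 × 9 + 1 = 19
q(2) = 2 × 19 + 1 = 39
q(3) = 2 × 39 + 1 = 79
q(4) = 2 × 79 + 1 = 159
q(5) = 2 × 159 + 1 = 319

319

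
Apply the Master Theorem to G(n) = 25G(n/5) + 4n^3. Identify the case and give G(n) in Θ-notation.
Master Theorem template: G(n) = a·G(n/b) + f(n).
Here: a=25, b=5, f(n)=4n^3
Compute log_b(a) = log_5(25) = 2.
f(n) = 4n^3 = Ω(n^(2+ε)) with ε = 1, and the regularity condition holds (a·f(n/b) = (a/b^3)·f(n) with a/b^3 = 5^-1 < 1). Case 3: G(n) = Θ(f(n)) = Θ(n^3).

Case 3: G(n) = Θ(n^3)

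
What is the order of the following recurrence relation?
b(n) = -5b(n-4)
The order is the largest lag k for which b(n-k) appears. Here the deepest term is b(n-4), so the order is 4.

Order 4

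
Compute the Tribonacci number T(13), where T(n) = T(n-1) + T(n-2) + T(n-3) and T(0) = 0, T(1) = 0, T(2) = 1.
Computing the sequence terms:
0, 0, 1, 1, 2, 4, 7, 13, 24, 44, 81, 149, 274, 504

504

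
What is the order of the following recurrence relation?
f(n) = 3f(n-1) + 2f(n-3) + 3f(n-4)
The order is the largest lag k for which f(n-k) appears. Here the deepest term is f(n-4), so the order is 4.

Order 4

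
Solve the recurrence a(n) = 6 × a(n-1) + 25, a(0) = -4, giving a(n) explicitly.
Recurrence: a(n) = 6 × a(n-1) + 25, initial: a(0) = -4.
Try a(n) = A·6ⁿ + C. Substituting: A·6ⁿ + C = 6(A·6ⁿ⁻¹ + C) + 25 = A·6ⁿ + 6C + 25, so C = 6C + 25, giving C = -5. Then a(0) = A - 5 = -4 gives A = 1.

a(n) = 6ⁿ - 5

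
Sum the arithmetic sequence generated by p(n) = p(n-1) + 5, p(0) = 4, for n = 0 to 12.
Computing the sequence terms: 4, 9, 14, 19, 24, 29, 34, 39, 44, 49, 54, 59, 64
Adding these values together:

442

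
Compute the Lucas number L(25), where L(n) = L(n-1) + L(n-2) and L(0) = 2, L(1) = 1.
Computing the sequence terms:
2, 1, 3, 4, 7, 11, 18, 29, 47, 76, 123, 199, 322, 521, 843, 1364, 2207, 3571, 5778, 9349, 15127, 24476, 39603, 64079, 103682, 167761

167761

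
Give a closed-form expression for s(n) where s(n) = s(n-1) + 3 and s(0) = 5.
Recurrence: s(n) = s(n-1) + 3, initial: s(0) = 5.
Each step adds 3, so s(n) = s(0) + 3n = 3n + 5.

s(n) = 3n + 5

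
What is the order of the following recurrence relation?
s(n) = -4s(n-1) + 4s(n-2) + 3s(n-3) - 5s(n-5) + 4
The order is the largest lag k for which s(n-k) appears. Here the deepest term is s(n-5) (the 4 term is non-homogeneous and does not affect the order), so the order is 5.

Order 5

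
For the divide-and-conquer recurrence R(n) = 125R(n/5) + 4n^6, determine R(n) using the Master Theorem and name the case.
Master Theorem template: R(n) = a·R(n/b) + f(n).
Here: a=125, b=5, f(n)=4n^6
Compute log_b(a) = log_5(125) = 3.
f(n) = 4n^6 = Ω(n^(3+ε)) with ε = 3, and the regularity condition holds (a·f(n/b) = (a/b^6)·f(n) with a/b^6 = 5^-3 < 1). Case 3: R(n) = Θ(f(n)) = Θ(n^6).

Case 3: R(n) = Θ(n^6)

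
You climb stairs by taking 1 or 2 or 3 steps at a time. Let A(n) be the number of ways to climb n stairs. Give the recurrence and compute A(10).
Condition on the size of the last step (1 to 3): before it there were n-1, …, n-3 stairs climbed, and these cases are disjoint, so A(n) = A(n-1) + A(n-2) + A(n-3) (order-3 linear recurrence).
Initial conditions by direct count (compositions of i into parts ≤ 3): A(1) = 1; A(2) = 2; A(3) = 4.
Iterating the recurrence: A(4) = 7, A(5) = 13, A(6) = 24, A(7) = 44, A(8) = 81, A(9) = 149, A(10) = 274.

A(n) = A(n-1) + A(n-2) + A(n-3), A(1) = 1, A(2) = 2, A(3) = 4; A(10) = 274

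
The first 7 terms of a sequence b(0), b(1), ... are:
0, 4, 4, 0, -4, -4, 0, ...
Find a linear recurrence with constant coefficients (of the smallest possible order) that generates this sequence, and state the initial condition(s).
Look for the lowest-order linear relation among consecutive terms.
Observation: b(n) - 1·b(n-1) - (-1)·b(n-2) = 0 holds for the shown terms, and no order-1 relation b(n) = α·b(n-1) + β fits.
Check at n=3: 1·4 + (-1)·4 = 0. ✓

b(n) = b(n-1) - b(n-2), b(0) = 0, b(1) = 4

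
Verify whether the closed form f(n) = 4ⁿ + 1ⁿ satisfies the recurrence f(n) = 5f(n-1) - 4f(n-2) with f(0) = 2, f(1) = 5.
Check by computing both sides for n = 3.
From the recurrence with f(0) = 2, f(1) = 5:
  f(0) = 2, f(1) = 5, f(2) = 17, f(3) = 65
  so the recurrence gives f(3) = 65.
From the proposed closed form f(n) = 4ⁿ + 1ⁿ:
  f(3) = 65.
Both sides give 65 at n = 3, and the initial condition(s) match, so the closed form is consistent.

Yes, the closed form is correct.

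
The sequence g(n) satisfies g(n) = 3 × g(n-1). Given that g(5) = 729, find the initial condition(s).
In general g(n) = 3ⁿ · g(0). At n = 5: g(0) = g(5) / 3^5 = 729 / 243 = 3.

g(0) = 3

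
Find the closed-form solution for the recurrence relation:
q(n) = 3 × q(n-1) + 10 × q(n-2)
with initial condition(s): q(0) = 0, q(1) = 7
Recurrence: q(n) = 3 × q(n-1) + 10 × q(n-2), initial: q(0) = 0, q(1) = 7.
Characteristic equation: r² - 3r - 10 = 0, which factors as (r - 5)(r + 2) = 0, so r = 5, -2. General solution q(n) = A·5ⁿ + B·(-2)ⁿ. From q(0) = 0: A + B = 0. From q(1) = 7: 5A - 2B = 7. Solving gives A = 1, B = -1.

q(n) = 5ⁿ - (-2)ⁿ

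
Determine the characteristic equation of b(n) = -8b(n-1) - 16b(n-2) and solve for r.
Substitute b(n) = rⁿ and divide through by rⁿ⁻²: r² + 8r + 16 = 0
Factor: (r + 4)² = 0, so r = -4 (double root).
General solution: b(n) = (A + Bn)·(-4)ⁿ

Characteristic: r² + 8r + 16 = 0, Roots: r = -4 (double root)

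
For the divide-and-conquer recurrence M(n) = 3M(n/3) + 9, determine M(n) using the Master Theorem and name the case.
Master Theorem template: M(n) = a·M(n/b) + f(n).
Here: a=3, b=3, f(n)=9
Compute log_b(a) = log_3(3) = 1.
f(n) = 9 = O(n^(1-ε)) with ε = 1. Case 1: M(n) = Θ(n^log_b(a)) = Θ(n).

Case 1: M(n) = Θ(n)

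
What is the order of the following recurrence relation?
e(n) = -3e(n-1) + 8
The order is the largest lag k for which e(n-k) appears. Here the deepest term is e(n-1) (the 8 term is non-homogeneous and does not affect the order), so the order is 1.

Order 1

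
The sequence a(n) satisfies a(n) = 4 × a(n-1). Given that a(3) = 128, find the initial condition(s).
In general a(n) = 4ⁿ · a(0). At n = 3: a(0) = a(3) / 4^3 = 128 / 64 = 2.

a(0) = 2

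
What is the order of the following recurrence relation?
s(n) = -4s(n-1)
The order is the largest lag k for which s(n-k) appears. Here the deepest term is s(n-1), so the order is 1.

Order 1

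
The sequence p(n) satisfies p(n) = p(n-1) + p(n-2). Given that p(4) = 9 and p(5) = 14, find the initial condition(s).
Work backwards using p(k) = p(k+2) - p(k+1):
p(3) = p(5) - p(4) = 14 - 9 = 5
p(2) = p(4) - p(3) = 9 - 5 = 4
p(1) = p(3) - p(2) = 5 - 4 = 1
p(0) = p(2) - p(1) = 4 - 1 = 3

p(0) = 3, p(1) = 1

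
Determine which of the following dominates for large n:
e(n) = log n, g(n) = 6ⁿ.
Comparing growth rates:
Growth-rate hierarchy: log n ≺ any polynomial ≺ any exponential cⁿ (c>1) ≺ n! ≺ nⁿ.
exponential base 6 dominates logarithmic asymptotically.

g(n) grows faster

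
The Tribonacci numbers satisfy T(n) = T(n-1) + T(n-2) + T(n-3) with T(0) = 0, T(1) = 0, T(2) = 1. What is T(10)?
Computing the sequence terms:
0, 0, 1, 1, 2, 4, 7, 13, 24, 44, 81

81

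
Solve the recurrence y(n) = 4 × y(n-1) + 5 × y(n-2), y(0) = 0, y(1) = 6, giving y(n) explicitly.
Recurrence: y(n) = 4 × y(n-1) + 5 × y(n-2), initial: y(0) = 0, y(1) = 6.
Characteristic equation: r² - 4r - 5 = 0, which factors as (r - 5)(r + 1) = 0, so r = 5, -1. General solution y(n) = A·5ⁿ + B·(-1)ⁿ. From y(0) = 0: A + B = 0. From y(1) = 6: 5A - 1B = 6. Solving gives A = 1, B = -1.

y(n) = 5ⁿ - (-1)ⁿ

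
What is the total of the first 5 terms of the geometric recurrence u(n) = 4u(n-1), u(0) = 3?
Computing the sequence terms: 3, 12, 48, 192, 768
Adding these values together:

1023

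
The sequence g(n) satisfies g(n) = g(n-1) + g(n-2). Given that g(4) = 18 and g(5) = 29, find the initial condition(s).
Work backwards using g(k) = g(k+2) - g(k+1):
g(3) = g(5) - g(4) = 29 - 18 = 11
g(2) = g(4) - g(3) = 18 - 11 = 7
g(1) = g(3) - g(2) = 11 - 7 = 4
g(0) = g(2) - g(1) = 7 - 4 = 3

g(0) = 3, g(1) = 4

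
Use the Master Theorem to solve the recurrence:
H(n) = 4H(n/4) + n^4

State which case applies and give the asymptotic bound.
Master Theorem template: H(n) = a·H(n/b) + f(n).
Here: a=4, b=4, f(n)=n^4
Compute log_b(a) = log_4(4) = 1.
f(n) = n^4 = Ω(n^(1+ε)) with ε = 3, and the regularity condition holds (a·f(n/b) = (a/b^4)·f(n) with a/b^4 = 4^-3 < 1). Case 3: H(n) = Θ(f(n)) = Θ(n^4).

Case 3: H(n) = Θ(n^4)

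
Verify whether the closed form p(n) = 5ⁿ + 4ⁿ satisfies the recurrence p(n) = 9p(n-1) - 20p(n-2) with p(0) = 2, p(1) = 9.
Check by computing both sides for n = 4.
From the recurrence with p(0) = 2, p(1) = 9:
  p(0) = 2, p(1) = 9, p(2) = 41, p(3) = 189, p(4) = 881
  so the recurrence gives p(4) = 881.
From the proposed closed form p(n) = 5ⁿ + 4ⁿ:
  p(4) = 881.
Both sides give 881 at n = 4, and the initial condition(s) match, so the closed form is consistent.

Yes, the closed form is correct.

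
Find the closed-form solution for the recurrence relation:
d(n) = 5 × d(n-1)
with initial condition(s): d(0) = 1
Recurrence: d(n) = 5 × d(n-1), initial: d(0) = 1.
Each term is 5 times the previous, so this is geometric with ratio 5. After n steps: d(n) = d(0)·5ⁿ = 5ⁿ.

d(n) = 5ⁿ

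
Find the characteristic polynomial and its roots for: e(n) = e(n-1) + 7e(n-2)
Substitute e(n) = rⁿ and divide through by rⁿ⁻²: r² - r - 7 = 0
Discriminant: 1² + 4·7 = 29, not a perfect square, so by the quadratic formula r = (1 ± √29)/2.
General solution: e(n) = A·r₁ⁿ + B·r₂ⁿ where r₁,r₂ = (1 ± √29)/2

Characteristic: r² - r - 7 = 0, Roots: r = (1 ± √29)/2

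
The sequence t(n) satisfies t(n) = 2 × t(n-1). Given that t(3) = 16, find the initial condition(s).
In general t(n) = 2ⁿ · t(0). At n = 3: t(0) = t(3) / 2^3 = 16 / 8 = 2.

t(0) = 2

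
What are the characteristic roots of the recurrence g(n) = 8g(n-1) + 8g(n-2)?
Substitute g(n) = rⁿ and divide through by rⁿ⁻²: r² - 8r - 8 = 0
Discriminant: 8² + 4·8 = 96, not a perfect square, so by the quadratic formula r = (8 ± √96)/2.
General solution: g(n) = A·r₁ⁿ + B·r₂ⁿ where r₁,r₂ = (8 ± √96)/2

Characteristic: r² - 8r - 8 = 0, Roots: r = (8 ± √96)/2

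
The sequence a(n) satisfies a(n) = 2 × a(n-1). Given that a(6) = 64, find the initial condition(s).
In general a(n) = 2ⁿ · a(0). At n = 6: a(0) = a(6) / 2^6 = 64 / 64 = 1.

a(0) = 1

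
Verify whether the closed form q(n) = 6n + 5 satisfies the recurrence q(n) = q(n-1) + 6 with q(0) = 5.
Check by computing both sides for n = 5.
From the recurrence with q(0) = 5:
  q(0) = 5, q(1) = 11, q(2) = 17, q(3) = 23, q(4) = 29, q(5) = 35
  so the recurrence gives q(5) = 35.
From the proposed closed form q(n) = 6n + 5:
  q(5) = 35.
Both sides give 35 at n = 5, and the initial condition(s) match, so the closed form is consistent.

Yes, the closed form is correct.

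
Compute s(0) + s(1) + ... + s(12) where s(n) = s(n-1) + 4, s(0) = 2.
Computing the sequence terms: 2, 6, 10, 14, 18, 22, 26, 30, 34, 38, 42, 46, 50
Adding these values together:

338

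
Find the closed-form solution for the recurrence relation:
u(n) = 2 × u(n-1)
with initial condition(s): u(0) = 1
Recurrence: u(n) = 2 × u(n-1), initial: u(0) = 1.
Each term is 2 times the previous, so this is geometric with ratio 2. After n steps: u(n) = u(0)·2ⁿ = 2ⁿ.

u(n) = 2ⁿ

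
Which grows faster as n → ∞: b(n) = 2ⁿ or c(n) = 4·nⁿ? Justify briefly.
Comparing growth rates:
Growth-rate hierarchy: log n ≺ any polynomial ≺ any exponential cⁿ (c>1) ≺ n! ≺ nⁿ.
super-exponential nⁿ dominates exponential base 2 asymptotically.

c(n) grows faster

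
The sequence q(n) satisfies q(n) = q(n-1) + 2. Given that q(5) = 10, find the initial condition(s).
q(5) = q(0) + 5·2, so q(0) = 10 - 10 = 0.

q(0) = 0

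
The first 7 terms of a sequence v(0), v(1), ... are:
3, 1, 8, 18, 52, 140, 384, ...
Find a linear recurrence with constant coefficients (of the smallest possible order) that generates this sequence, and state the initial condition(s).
Look for the lowest-order linear relation among consecutive terms.
Observation: v(n) - 2·v(n-1) - (2)·v(n-2) = 0 holds for the shown terms, and no order-1 relation v(n) = α·v(n-1) + β fits.
Check at n=3: 2·8 + (2)·1 = 18. ✓

v(n) = 2v(n-1) + 2v(n-2), v(0) = 3, v(1) = 1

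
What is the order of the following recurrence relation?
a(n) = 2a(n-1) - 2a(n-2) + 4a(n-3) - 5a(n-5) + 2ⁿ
The order is the largest lag k for which a(n-k) appears. Here the deepest term is a(n-5) (the 2ⁿ term is non-homogeneous and does not affect the order), so the order is 5.

Order 5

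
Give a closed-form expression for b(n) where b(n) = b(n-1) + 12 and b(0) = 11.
Recurrence: b(n) = b(n-1) + 12, initial: b(0) = 11.
Each step adds 12, so b(n) = b(0) + 12n = 12n + 11.

b(n) = 12n + 11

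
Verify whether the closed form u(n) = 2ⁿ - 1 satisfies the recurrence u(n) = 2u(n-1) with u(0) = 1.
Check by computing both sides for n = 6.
From the recurrence with u(0) = 1:
  u(0) = 1, u(1) = 2, u(2) = 4, u(3) = 8, u(4) = 16, u(5) = 32, u(6) = 64
  so the recurrence gives u(6) = 64.
From the proposed closed form u(n) = 2ⁿ - 1:
  u(6) = 63.
The recurrence gives 64 but the closed form gives 63, so the closed form does not satisfy the recurrence.

No, the closed form is incorrect.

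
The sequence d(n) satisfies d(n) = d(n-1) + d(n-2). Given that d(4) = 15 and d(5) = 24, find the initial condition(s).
Work backwards using d(k) = d(k+2) - d(k+1):
d(3) = d(5) - d(4) = 24 - 15 = 9
d(2) = d(4) - d(3) = 15 - 9 = 6
d(1) = d(3) - d(2) = 9 - 6 = 3
d(0) = d(2) - d(1) = 6 - 3 = 3

d(0) = 3, d(1) = 3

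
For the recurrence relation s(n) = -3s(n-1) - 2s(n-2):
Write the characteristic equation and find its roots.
Substitute s(n) = rⁿ and divide through by rⁿ⁻²: r² + 3r + 2 = 0
Factor: (r + 2)(r + 1) = 0, so r = -2, -1.
General solution: s(n) = A·(-2)ⁿ + B·(-1)ⁿ

Characteristic: r² + 3r + 2 = 0, Roots: r = -2, -1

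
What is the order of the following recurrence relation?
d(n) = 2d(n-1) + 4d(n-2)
The order is the largest lag k for which d(n-k) appears. Here the deepest term is d(n-2), so the order is 2.

Order 2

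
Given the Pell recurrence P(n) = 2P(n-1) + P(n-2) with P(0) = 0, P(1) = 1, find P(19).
Computing the sequence terms:
0, 1, 2, 5, 12, 29, 70, 169, 408, 985, 2378, 5741, 13860, 33461, 80782, 195025, 470832, 1136689, 2744210, 6625109

6625109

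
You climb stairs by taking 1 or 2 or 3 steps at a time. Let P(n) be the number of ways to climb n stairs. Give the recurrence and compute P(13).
Condition on the size of the last step (1 to 3): before it there were n-1, …, n-3 stairs climbed, and these cases are disjoint, so P(n) = P(n-1) + P(n-2) + P(n-3) (order-3 linear recurrence).
Initial conditions by direct count (compositions of i into parts ≤ 3): P(1) = 1; P(2) = 2; P(3) = 4.
Iterating the recurrence: P(4) = 7, P(5) = 13, P(6) = 24, P(7) = 44, P(8) = 81, P(9) = 149, P(10) = 274, P(11) = 504, P(12) = 927, P(13) = 1705.

P(n) = P(n-1) + P(n-2) + P(n-3), P(1) = 1, P(2) = 2, P(3) = 4; P(13) = 1705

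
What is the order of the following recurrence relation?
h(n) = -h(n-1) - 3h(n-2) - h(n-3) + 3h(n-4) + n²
The order is the largest lag k for which h(n-k) appears. Here the deepest term is h(n-4) (the n² term is non-homogeneous and does not affect the order), so the order is 4.

Order 4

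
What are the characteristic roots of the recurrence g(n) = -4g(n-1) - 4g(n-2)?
Substitute g(n) = rⁿ and divide through by rⁿ⁻²: r² + 4r + 4 = 0
Factor: (r + 2)² = 0, so r = -2 (double root).
General solution: g(n) = (A + Bn)·(-2)ⁿ

Characteristic: r² + 4r + 4 = 0, Roots: r = -2 (double root)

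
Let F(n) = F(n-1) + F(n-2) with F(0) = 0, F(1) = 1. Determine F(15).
Computing the sequence terms:
0, 1, 1, 2, 3, 5, 8, 13, 21, 34, 55, 89, 144, 233, 377, 610

610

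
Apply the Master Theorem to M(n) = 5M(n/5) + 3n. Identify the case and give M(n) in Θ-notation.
Master Theorem template: M(n) = a·M(n/b) + f(n).
Here: a=5, b=5, f(n)=3n
Compute log_b(a) = log_5(5) = 1.
f(n) = 3n = Θ(n). Case 2: M(n) = Θ(n log n).

Case 2: M(n) = Θ(n log n)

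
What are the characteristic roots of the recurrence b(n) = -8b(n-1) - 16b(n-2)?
Substitute b(n) = rⁿ and divide through by rⁿ⁻²: r² + 8r + 16 = 0
Factor: (r + 4)² = 0, so r = -4 (double root).
General solution: b(n) = (A + Bn)·(-4)ⁿ

Characteristic: r² + 8r + 16 = 0, Roots: r = -4 (double root)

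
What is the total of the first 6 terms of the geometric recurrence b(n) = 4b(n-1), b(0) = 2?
Computing the sequence terms: 2, 8, 32, 128, 512, 2048
Adding these values together:

2730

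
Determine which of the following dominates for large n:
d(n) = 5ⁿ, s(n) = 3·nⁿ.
Comparing growth rates:
Growth-rate hierarchy: log n ≺ any polynomial ≺ any exponential cⁿ (c>1) ≺ n! ≺ nⁿ.
super-exponential nⁿ dominates exponential base 5 asymptotically.

s(n) grows faster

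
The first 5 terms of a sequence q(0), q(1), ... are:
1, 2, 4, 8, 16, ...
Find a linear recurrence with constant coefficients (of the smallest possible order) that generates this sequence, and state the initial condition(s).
Look for the lowest-order linear relation among consecutive terms.
Observation: each term is 2× the previous.
Check at n=2: 2·2 = 4. ✓

q(n) = 2 × q(n-1), q(0) = 1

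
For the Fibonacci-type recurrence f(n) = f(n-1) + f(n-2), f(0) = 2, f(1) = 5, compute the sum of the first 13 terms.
Computing the sequence terms: 2, 5, 7, 12, 19, 31, 50, 81, 131, 212, 343, 555, 898
Adding these values together:

2346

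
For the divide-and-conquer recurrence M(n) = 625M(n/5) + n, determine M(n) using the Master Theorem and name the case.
Master Theorem template: M(n) = a·M(n/b) + f(n).
Here: a=625, b=5, f(n)=n
Compute log_b(a) = log_5(625) = 4.
f(n) = n = O(n^(4-ε)) with ε = 3. Case 1: M(n) = Θ(n^log_b(a)) = Θ(n^4).

Case 1: M(n) = Θ(n^4)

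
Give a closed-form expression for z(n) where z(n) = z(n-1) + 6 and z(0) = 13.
Recurrence: z(n) = z(n-1) + 6, initial: z(0) = 13.
Each step adds 6, so z(n) = z(0) + 6n = 6n + 13.

z(n) = 6n + 13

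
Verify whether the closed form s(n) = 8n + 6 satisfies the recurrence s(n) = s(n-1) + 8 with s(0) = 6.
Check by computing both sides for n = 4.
From the recurrence with s(0) = 6:
  s(0) = 6, s(1) = 14, s(2) = 22, s(3) = 30, s(4) = 38
  so the recurrence gives s(4) = 38.
From the proposed closed form s(n) = 8n + 6:
  s(4) = 38.
Both sides give 38 at n = 4, and the initial condition(s) match, so the closed form is consistent.

Yes, the closed form is correct.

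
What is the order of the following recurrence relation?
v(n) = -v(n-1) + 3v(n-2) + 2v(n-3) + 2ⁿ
The order is the largest lag k for which v(n-k) appears. Here the deepest term is v(n-3) (the 2ⁿ term is non-homogeneous and does not affect the order), so the order is 3.

Order 3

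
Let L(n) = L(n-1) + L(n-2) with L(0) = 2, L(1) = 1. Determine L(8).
Computing the sequence terms:
2, 1, 3, 4, 7, 11, 18, 29, 47

47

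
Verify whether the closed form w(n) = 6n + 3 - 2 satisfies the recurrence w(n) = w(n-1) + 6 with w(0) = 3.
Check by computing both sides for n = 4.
From the recurrence with w(0) = 3:
  w(0) = 3, w(1) = 9, w(2) = 15, w(3) = 21, w(4) = 27
  so the recurrence gives w(4) = 27.
From the proposed closed form w(n) = 6n + 3 - 2:
  w(4) = 25.
The recurrence gives 27 but the closed form gives 25, so the closed form does not satisfy the recurrence.

No, the closed form is incorrect.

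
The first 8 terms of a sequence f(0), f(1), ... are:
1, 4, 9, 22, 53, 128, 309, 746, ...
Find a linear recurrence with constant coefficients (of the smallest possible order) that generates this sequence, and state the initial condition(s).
Look for the lowest-order linear relation among consecutive terms.
Observation: f(n) - 2·f(n-1) - (1)·f(n-2) = 0 holds for the shown terms, and no order-1 relation f(n) = α·f(n-1) + β fits.
Check at n=3: 2·9 + (1)·4 = 22. ✓

f(n) = 2f(n-1) + f(n-2), f(0) = 1, f(1) = 4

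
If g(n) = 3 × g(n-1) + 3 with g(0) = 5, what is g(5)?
Computing step by step:
g(0) = 5
g(1) = 3 × 5 + 3 = 18
g(2) = 3 × 18 + 3 = 57
g(3) = 3 × 57 + 3 = 174
g(4) = 3 × 174 + 3 = 525
g(5) = 3 × 525 + 3 = 1578

1578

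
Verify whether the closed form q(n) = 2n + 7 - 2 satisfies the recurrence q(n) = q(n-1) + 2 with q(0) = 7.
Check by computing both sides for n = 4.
From the recurrence with q(0) = 7:
  q(0) = 7, q(1) = 9, q(2) = 11, q(3) = 13, q(4) = 15
  so the recurrence gives q(4) = 15.
From the proposed closed form q(n) = 2n + 7 - 2:
  q(4) = 13.
The recurrence gives 15 but the closed form gives 13, so the closed form does not satisfy the recurrence.

No, the closed form is incorrect.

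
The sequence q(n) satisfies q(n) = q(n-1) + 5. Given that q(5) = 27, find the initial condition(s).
q(5) = q(0) + 5·5, so q(0) = 27 - 25 = 2.

q(0) = 2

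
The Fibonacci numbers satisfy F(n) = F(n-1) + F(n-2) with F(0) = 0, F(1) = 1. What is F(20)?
Computing the sequence terms:
0, 1, 1, 2, 3, 5, 8, 13, 21, 34, 55, 89, 144, 233, 377, 610, 987, 1597, 2584, 4181, 6765

6765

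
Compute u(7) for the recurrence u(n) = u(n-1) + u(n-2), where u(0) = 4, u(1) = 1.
Computing the sequence terms:
4, 1, 5, 6, 11, 17, 28, 45

45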